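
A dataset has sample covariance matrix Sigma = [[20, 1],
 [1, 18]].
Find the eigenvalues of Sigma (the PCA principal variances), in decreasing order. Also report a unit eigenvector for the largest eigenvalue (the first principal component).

Step 1 — characteristic polynomial of 2×2 Sigma:
  det(Sigma - λI) = λ² - trace · λ + det = 0.
  trace = 20 + 18 = 38, det = 20·18 - (1)² = 359.
Step 2 — discriminant:
  Δ = trace² - 4·det = 1444 - 1436 = 8.
Step 3 — eigenvalues:
  λ = (trace ± √Δ)/2 = (38 ± 2.8284)/2,
  λ_1 = 20.4142,  λ_2 = 17.5858.

Step 4 — unit eigenvector for λ_1: solve (Sigma - λ_1 I)v = 0. First row:
  (20 - 20.4142)·v_x + (1)·v_y = 0, i.e. (-0.4142)·v_x + (1)·v_y = 0,
  so v ∝ (b, λ_1 - a) = (1, 0.4142) = u.
  ||u|| = √((1)² + (0.4142)²) = √(1.1716) ≈ 1.0824,
  v_1 = u/||u|| ≈ (0.9239, 0.3827) (||v_1|| = 1).

λ_1 = 20.4142,  λ_2 = 17.5858;  v_1 ≈ (0.9239, 0.3827)


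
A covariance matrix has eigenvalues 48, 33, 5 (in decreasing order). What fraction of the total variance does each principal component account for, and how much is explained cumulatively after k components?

Step 1 — total variance = trace(Sigma) = Σ λ_i = 48 + 33 + 5 = 86.

Step 2 — fraction explained by component i = λ_i / Σ λ:
  PC1: 48/86 = 0.5581
  PC2: 33/86 = 0.3837
  PC3: 5/86 = 0.0581

Step 3 — cumulative fraction after k components = (λ_1 + ... + λ_k) / Σ λ:
  k = 1: 48/86 = 0.5581
  k = 2: (48 + 33)/86 = 81/86 = 0.9419
  k = 3: (48 + 33 + 5)/86 = 86/86 = 1

Summary (fraction, with percent):

explained: PC1 0.5581 (55.81%), PC2 0.3837 (38.37%), PC3 0.0581 (5.81%);  cumulative: 0.5581, 0.9419, 1


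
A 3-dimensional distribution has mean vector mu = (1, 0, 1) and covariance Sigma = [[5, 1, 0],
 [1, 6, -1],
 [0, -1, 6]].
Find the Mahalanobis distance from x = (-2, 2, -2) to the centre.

Step 1 — centre the observation: (x - mu) = (-3, 2, -3).

Step 2 — invert Sigma (cofactor / det for 3×3, or solve directly):
  Sigma^{-1} = [[0.2071, -0.0355, -0.0059],
 [-0.0355, 0.1775, 0.0296],
 [-0.0059, 0.0296, 0.1716]].

Step 3 — form the quadratic (x - mu)^T · Sigma^{-1} · (x - mu):
  Sigma^{-1} · (x - mu) = (-0.6746, 0.3728, -0.4379).
  (x - mu)^T · [Sigma^{-1} · (x - mu)] = (-3)·(-0.6746) + (2)·(0.3728) + (-3)·(-0.4379) = 4.0828.

Step 4 — take square root: d = √(4.0828) ≈ 2.0206.

d(x, mu) = √(4.0828) ≈ 2.0206


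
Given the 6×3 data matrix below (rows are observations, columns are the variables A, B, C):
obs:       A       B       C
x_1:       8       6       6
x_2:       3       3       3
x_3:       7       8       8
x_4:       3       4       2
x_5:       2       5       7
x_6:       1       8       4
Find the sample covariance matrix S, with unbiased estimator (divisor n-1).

Step 1 — column means:
  mean(A) = (8 + 3 + 7 + 3 + 2 + 1) / 6 = 24/6 = 4
  mean(B) = (6 + 3 + 8 + 4 + 5 + 8) / 6 = 34/6 = 5.6667
  mean(C) = (6 + 3 + 8 + 2 + 7 + 4) / 6 = 30/6 = 5

Step 2 — sample covariance S[i,j] = (1/(n-1)) · Σ_k (x_{k,i} - mean_i) · (x_{k,j} - mean_j), with n-1 = 5.
  S[A,A] = ((4)·(4) + (-1)·(-1) + (3)·(3) + (-1)·(-1) + (-2)·(-2) + (-3)·(-3)) / 5 = 40/5 = 8
  S[A,B] = ((4)·(0.3333) + (-1)·(-2.6667) + (3)·(2.3333) + (-1)·(-1.6667) + (-2)·(-0.6667) + (-3)·(2.3333)) / 5 = 7/5 = 1.4
  S[A,C] = ((4)·(1) + (-1)·(-2) + (3)·(3) + (-1)·(-3) + (-2)·(2) + (-3)·(-1)) / 5 = 17/5 = 3.4
  S[B,B] = ((0.3333)·(0.3333) + (-2.6667)·(-2.6667) + (2.3333)·(2.3333) + (-1.6667)·(-1.6667) + (-0.6667)·(-0.6667) + (2.3333)·(2.3333)) / 5 = 21.3333/5 = 4.2667
  S[B,C] = ((0.3333)·(1) + (-2.6667)·(-2) + (2.3333)·(3) + (-1.6667)·(-3) + (-0.6667)·(2) + (2.3333)·(-1)) / 5 = 14/5 = 2.8
  S[C,C] = ((1)·(1) + (-2)·(-2) + (3)·(3) + (-3)·(-3) + (2)·(2) + (-1)·(-1)) / 5 = 28/5 = 5.6

S is symmetric (S[j,i] = S[i,j]). Assembling:

S = [[8, 1.4, 3.4],
 [1.4, 4.2667, 2.8],
 [3.4, 2.8, 5.6]]


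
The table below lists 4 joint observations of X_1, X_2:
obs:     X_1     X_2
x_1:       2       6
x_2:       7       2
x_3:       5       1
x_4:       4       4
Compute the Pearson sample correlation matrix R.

Step 1 — column means:
  mean(X_1) = (2 + 7 + 5 + 4) / 4 = 18/4 = 4.5
  mean(X_2) = (6 + 2 + 1 + 4) / 4 = 13/4 = 3.25

Step 2 — sample variances and covariances s[i,j] = (1/(n-1)) · Σ_k (x_{k,i} - mean_i) · (x_{k,j} - mean_j), with n-1 = 3:
  s[X_1,X_1] = ((-2.5)·(-2.5) + (2.5)·(2.5) + (0.5)·(0.5) + (-0.5)·(-0.5)) / 3 = 13/3 = 4.3333
  s[X_1,X_2] = ((-2.5)·(2.75) + (2.5)·(-1.25) + (0.5)·(-2.25) + (-0.5)·(0.75)) / 3 = -11.5/3 = -3.8333
  s[X_2,X_2] = ((2.75)·(2.75) + (-1.25)·(-1.25) + (-2.25)·(-2.25) + (0.75)·(0.75)) / 3 = 14.75/3 = 4.9167
  Sample standard deviations s_i = √(s[i,i]):
  s(X_1) = √(4.3333) = 2.0817
  s(X_2) = √(4.9167) = 2.2174

Step 3 — r_{ij} = s_{ij} / (s_i · s_j):
  r[X_1,X_1] = 1 (diagonal).
  r[X_1,X_2] = -3.8333 / (2.0817 · 2.2174) = -3.8333 / 4.6158 = -0.8305
  r[X_2,X_2] = 1 (diagonal).

R is symmetric with unit diagonal. Assembling:

R = [[1, -0.8305],
 [-0.8305, 1]]


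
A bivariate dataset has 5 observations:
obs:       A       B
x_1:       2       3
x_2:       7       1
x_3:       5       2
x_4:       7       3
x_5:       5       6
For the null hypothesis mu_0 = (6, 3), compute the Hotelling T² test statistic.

Step 1 — sample mean vector:
  mean(A) = (2 + 7 + 5 + 7 + 5) / 5 = 26/5 = 5.2
  mean(B) = (3 + 1 + 2 + 3 + 6) / 5 = 15/5 = 3
  x̄ = (5.2, 3),  deviation x̄ - mu_0 = (5.2, 3) - (6, 3) = (-0.8, 0).

Step 2 — sample covariance matrix, S[i,j] = (1/(n-1)) · Σ_k (x_{k,i} - mean_i) · (x_{k,j} - mean_j), divisor n-1 = 4:
  S[A,A] = ((-3.2)·(-3.2) + (1.8)·(1.8) + (-0.2)·(-0.2) + (1.8)·(1.8) + (-0.2)·(-0.2)) / 4 = 16.8/4 = 4.2
  S[A,B] = ((-3.2)·(0) + (1.8)·(-2) + (-0.2)·(-1) + (1.8)·(0) + (-0.2)·(3)) / 4 = -4/4 = -1
  S[B,B] = ((0)·(0) + (-2)·(-2) + (-1)·(-1) + (0)·(0) + (3)·(3)) / 4 = 14/4 = 3.5
  S = [[4.2, -1],
 [-1, 3.5]].

Step 3 — invert S. det(S) = 4.2·3.5 - (-1)² = 13.7.
  S^{-1} = (1/det) · [[d, -b], [-b, a]] = [[0.2555, 0.073],
 [0.073, 0.3066]].

Step 4 — quadratic form (x̄ - mu_0)^T · S^{-1} · (x̄ - mu_0):
  S^{-1} · (x̄ - mu_0) = (-0.2044, -0.0584),
  (x̄ - mu_0)^T · [...] = (-0.8)·(-0.2044) + (0)·(-0.0584) = 0.1635.

Step 5 — scale by n: T² = 5 · 0.1635 = 0.8175.

T² ≈ 0.8175


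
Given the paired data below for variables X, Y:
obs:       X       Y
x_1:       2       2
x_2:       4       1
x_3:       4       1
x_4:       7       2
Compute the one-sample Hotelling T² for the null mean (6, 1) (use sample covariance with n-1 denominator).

Step 1 — sample mean vector:
  mean(X) = (2 + 4 + 4 + 7) / 4 = 17/4 = 4.25
  mean(Y) = (2 + 1 + 1 + 2) / 4 = 6/4 = 1.5
  x̄ = (4.25, 1.5),  deviation x̄ - mu_0 = (4.25, 1.5) - (6, 1) = (-1.75, 0.5).

Step 2 — sample covariance matrix, S[i,j] = (1/(n-1)) · Σ_k (x_{k,i} - mean_i) · (x_{k,j} - mean_j), divisor n-1 = 3:
  S[X,X] = ((-2.25)·(-2.25) + (-0.25)·(-0.25) + (-0.25)·(-0.25) + (2.75)·(2.75)) / 3 = 12.75/3 = 4.25
  S[X,Y] = ((-2.25)·(0.5) + (-0.25)·(-0.5) + (-0.25)·(-0.5) + (2.75)·(0.5)) / 3 = 0.5/3 = 0.1667
  S[Y,Y] = ((0.5)·(0.5) + (-0.5)·(-0.5) + (-0.5)·(-0.5) + (0.5)·(0.5)) / 3 = 1/3 = 0.3333
  S = [[4.25, 0.1667],
 [0.1667, 0.3333]].

Step 3 — invert S. det(S) = 4.25·0.3333 - (0.1667)² = 1.3889.
  S^{-1} = (1/det) · [[d, -b], [-b, a]] = [[0.24, -0.12],
 [-0.12, 3.06]].

Step 4 — quadratic form (x̄ - mu_0)^T · S^{-1} · (x̄ - mu_0):
  S^{-1} · (x̄ - mu_0) = (-0.48, 1.74),
  (x̄ - mu_0)^T · [...] = (-1.75)·(-0.48) + (0.5)·(1.74) = 1.71.

Step 5 — scale by n: T² = 4 · 1.71 = 6.84.

T² ≈ 6.84


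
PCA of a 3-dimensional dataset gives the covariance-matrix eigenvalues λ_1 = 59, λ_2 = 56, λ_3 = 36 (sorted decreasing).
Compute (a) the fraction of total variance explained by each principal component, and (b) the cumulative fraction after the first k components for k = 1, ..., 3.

Step 1 — total variance = trace(Sigma) = Σ λ_i = 59 + 56 + 36 = 151.

Step 2 — fraction explained by component i = λ_i / Σ λ:
  PC1: 59/151 = 0.3907
  PC2: 56/151 = 0.3709
  PC3: 36/151 = 0.2384

Step 3 — cumulative fraction after k components = (λ_1 + ... + λ_k) / Σ λ:
  k = 1: 59/151 = 0.3907
  k = 2: (59 + 56)/151 = 115/151 = 0.7616
  k = 3: (59 + 56 + 36)/151 = 151/151 = 1

Summary (fraction, with percent):

explained: PC1 0.3907 (39.07%), PC2 0.3709 (37.09%), PC3 0.2384 (23.84%);  cumulative: 0.3907, 0.7616, 1


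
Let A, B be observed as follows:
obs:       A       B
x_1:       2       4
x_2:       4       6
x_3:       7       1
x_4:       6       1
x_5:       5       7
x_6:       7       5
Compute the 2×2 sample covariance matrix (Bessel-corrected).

Step 1 — column means:
  mean(A) = (2 + 4 + 7 + 6 + 5 + 7) / 6 = 31/6 = 5.1667
  mean(B) = (4 + 6 + 1 + 1 + 7 + 5) / 6 = 24/6 = 4

Step 2 — sample covariance S[i,j] = (1/(n-1)) · Σ_k (x_{k,i} - mean_i) · (x_{k,j} - mean_j), with n-1 = 5.
  S[A,A] = ((-3.1667)·(-3.1667) + (-1.1667)·(-1.1667) + (1.8333)·(1.8333) + (0.8333)·(0.8333) + (-0.1667)·(-0.1667) + (1.8333)·(1.8333)) / 5 = 18.8333/5 = 3.7667
  S[A,B] = ((-3.1667)·(0) + (-1.1667)·(2) + (1.8333)·(-3) + (0.8333)·(-3) + (-0.1667)·(3) + (1.8333)·(1)) / 5 = -9/5 = -1.8
  S[B,B] = ((0)·(0) + (2)·(2) + (-3)·(-3) + (-3)·(-3) + (3)·(3) + (1)·(1)) / 5 = 32/5 = 6.4

S is symmetric (S[j,i] = S[i,j]). Assembling:

S = [[3.7667, -1.8],
 [-1.8, 6.4]]


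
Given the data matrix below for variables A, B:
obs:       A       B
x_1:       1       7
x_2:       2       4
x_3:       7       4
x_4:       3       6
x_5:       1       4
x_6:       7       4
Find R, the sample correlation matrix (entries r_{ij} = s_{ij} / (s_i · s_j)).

Step 1 — column means:
  mean(A) = (1 + 2 + 7 + 3 + 1 + 7) / 6 = 21/6 = 3.5
  mean(B) = (7 + 4 + 4 + 6 + 4 + 4) / 6 = 29/6 = 4.8333

Step 2 — sample variances and covariances s[i,j] = (1/(n-1)) · Σ_k (x_{k,i} - mean_i) · (x_{k,j} - mean_j), with n-1 = 5:
  s[A,A] = ((-2.5)·(-2.5) + (-1.5)·(-1.5) + (3.5)·(3.5) + (-0.5)·(-0.5) + (-2.5)·(-2.5) + (3.5)·(3.5)) / 5 = 39.5/5 = 7.9
  s[A,B] = ((-2.5)·(2.1667) + (-1.5)·(-0.8333) + (3.5)·(-0.8333) + (-0.5)·(1.1667) + (-2.5)·(-0.8333) + (3.5)·(-0.8333)) / 5 = -8.5/5 = -1.7
  s[B,B] = ((2.1667)·(2.1667) + (-0.8333)·(-0.8333) + (-0.8333)·(-0.8333) + (1.1667)·(1.1667) + (-0.8333)·(-0.8333) + (-0.8333)·(-0.8333)) / 5 = 8.8333/5 = 1.7667
  Sample standard deviations s_i = √(s[i,i]):
  s(A) = √(7.9) = 2.8107
  s(B) = √(1.7667) = 1.3292

Step 3 — r_{ij} = s_{ij} / (s_i · s_j):
  r[A,A] = 1 (diagonal).
  r[A,B] = -1.7 / (2.8107 · 1.3292) = -1.7 / 3.7359 = -0.455
  r[B,B] = 1 (diagonal).

R is symmetric with unit diagonal. Assembling:

R = [[1, -0.455],
 [-0.455, 1]]


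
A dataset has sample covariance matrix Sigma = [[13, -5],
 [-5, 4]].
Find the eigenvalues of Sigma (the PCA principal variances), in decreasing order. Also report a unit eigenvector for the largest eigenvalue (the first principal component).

Step 1 — characteristic polynomial of 2×2 Sigma:
  det(Sigma - λI) = λ² - trace · λ + det = 0.
  trace = 13 + 4 = 17, det = 13·4 - (-5)² = 27.
Step 2 — discriminant:
  Δ = trace² - 4·det = 289 - 108 = 181.
Step 3 — eigenvalues:
  λ = (trace ± √Δ)/2 = (17 ± 13.4536)/2,
  λ_1 = 15.2268,  λ_2 = 1.7732.

Step 4 — unit eigenvector for λ_1: solve (Sigma - λ_1 I)v = 0. First row:
  (13 - 15.2268)·v_x + (-5)·v_y = 0, i.e. (-2.2268)·v_x + (-5)·v_y = 0,
  so v ∝ (b, λ_1 - a) = (-5, 2.2268); multiply by -1 so the first entry is positive: u = (5, -2.2268).
  ||u|| = √((5)² + (-2.2268)²) = √(29.9587) ≈ 5.4735,
  v_1 = u/||u|| ≈ (0.9135, -0.4068) (||v_1|| = 1).

λ_1 = 15.2268,  λ_2 = 1.7732;  v_1 ≈ (0.9135, -0.4068)


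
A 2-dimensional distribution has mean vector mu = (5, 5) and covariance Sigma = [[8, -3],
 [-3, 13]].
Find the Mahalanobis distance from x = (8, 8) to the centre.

Step 1 — centre the observation: (x - mu) = (3, 3).

Step 2 — invert Sigma. det(Sigma) = 8·13 - (-3)² = 95.
  Sigma^{-1} = (1/det) · [[d, -b], [-b, a]] = [[0.1368, 0.0316],
 [0.0316, 0.0842]].

Step 3 — form the quadratic (x - mu)^T · Sigma^{-1} · (x - mu):
  Sigma^{-1} · (x - mu) = (0.5053, 0.3474).
  (x - mu)^T · [Sigma^{-1} · (x - mu)] = (3)·(0.5053) + (3)·(0.3474) = 2.5579.

Step 4 — take square root: d = √(2.5579) ≈ 1.5993.

d(x, mu) = √(2.5579) ≈ 1.5993


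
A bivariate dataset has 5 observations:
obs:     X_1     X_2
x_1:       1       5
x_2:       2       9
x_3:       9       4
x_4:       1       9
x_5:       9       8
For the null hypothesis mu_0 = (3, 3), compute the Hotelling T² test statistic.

Step 1 — sample mean vector:
  mean(X_1) = (1 + 2 + 9 + 1 + 9) / 5 = 22/5 = 4.4
  mean(X_2) = (5 + 9 + 4 + 9 + 8) / 5 = 35/5 = 7
  x̄ = (4.4, 7),  deviation x̄ - mu_0 = (4.4, 7) - (3, 3) = (1.4, 4).

Step 2 — sample covariance matrix, S[i,j] = (1/(n-1)) · Σ_k (x_{k,i} - mean_i) · (x_{k,j} - mean_j), divisor n-1 = 4:
  S[X_1,X_1] = ((-3.4)·(-3.4) + (-2.4)·(-2.4) + (4.6)·(4.6) + (-3.4)·(-3.4) + (4.6)·(4.6)) / 4 = 71.2/4 = 17.8
  S[X_1,X_2] = ((-3.4)·(-2) + (-2.4)·(2) + (4.6)·(-3) + (-3.4)·(2) + (4.6)·(1)) / 4 = -14/4 = -3.5
  S[X_2,X_2] = ((-2)·(-2) + (2)·(2) + (-3)·(-3) + (2)·(2) + (1)·(1)) / 4 = 22/4 = 5.5
  S = [[17.8, -3.5],
 [-3.5, 5.5]].

Step 3 — invert S. det(S) = 17.8·5.5 - (-3.5)² = 85.65.
  S^{-1} = (1/det) · [[d, -b], [-b, a]] = [[0.0642, 0.0409],
 [0.0409, 0.2078]].

Step 4 — quadratic form (x̄ - mu_0)^T · S^{-1} · (x̄ - mu_0):
  S^{-1} · (x̄ - mu_0) = (0.2534, 0.8885),
  (x̄ - mu_0)^T · [...] = (1.4)·(0.2534) + (4)·(0.8885) = 3.9087.

Step 5 — scale by n: T² = 5 · 3.9087 = 19.5435.

T² ≈ 19.5435


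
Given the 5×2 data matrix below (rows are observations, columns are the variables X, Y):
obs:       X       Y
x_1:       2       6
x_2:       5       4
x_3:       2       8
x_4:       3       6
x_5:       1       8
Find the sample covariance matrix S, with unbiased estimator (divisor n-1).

Step 1 — column means:
  mean(X) = (2 + 5 + 2 + 3 + 1) / 5 = 13/5 = 2.6
  mean(Y) = (6 + 4 + 8 + 6 + 8) / 5 = 32/5 = 6.4

Step 2 — sample covariance S[i,j] = (1/(n-1)) · Σ_k (x_{k,i} - mean_i) · (x_{k,j} - mean_j), with n-1 = 4.
  S[X,X] = ((-0.6)·(-0.6) + (2.4)·(2.4) + (-0.6)·(-0.6) + (0.4)·(0.4) + (-1.6)·(-1.6)) / 4 = 9.2/4 = 2.3
  S[X,Y] = ((-0.6)·(-0.4) + (2.4)·(-2.4) + (-0.6)·(1.6) + (0.4)·(-0.4) + (-1.6)·(1.6)) / 4 = -9.2/4 = -2.3
  S[Y,Y] = ((-0.4)·(-0.4) + (-2.4)·(-2.4) + (1.6)·(1.6) + (-0.4)·(-0.4) + (1.6)·(1.6)) / 4 = 11.2/4 = 2.8

S is symmetric (S[j,i] = S[i,j]). Assembling:

S = [[2.3, -2.3],
 [-2.3, 2.8]]


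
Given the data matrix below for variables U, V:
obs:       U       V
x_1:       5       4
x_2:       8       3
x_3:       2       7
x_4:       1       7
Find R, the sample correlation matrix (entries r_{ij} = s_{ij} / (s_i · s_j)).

Step 1 — column means:
  mean(U) = (5 + 8 + 2 + 1) / 4 = 16/4 = 4
  mean(V) = (4 + 3 + 7 + 7) / 4 = 21/4 = 5.25

Step 2 — sample variances and covariances s[i,j] = (1/(n-1)) · Σ_k (x_{k,i} - mean_i) · (x_{k,j} - mean_j), with n-1 = 3:
  s[U,U] = ((1)·(1) + (4)·(4) + (-2)·(-2) + (-3)·(-3)) / 3 = 30/3 = 10
  s[U,V] = ((1)·(-1.25) + (4)·(-2.25) + (-2)·(1.75) + (-3)·(1.75)) / 3 = -19/3 = -6.3333
  s[V,V] = ((-1.25)·(-1.25) + (-2.25)·(-2.25) + (1.75)·(1.75) + (1.75)·(1.75)) / 3 = 12.75/3 = 4.25
  Sample standard deviations s_i = √(s[i,i]):
  s(U) = √(10) = 3.1623
  s(V) = √(4.25) = 2.0616

Step 3 — r_{ij} = s_{ij} / (s_i · s_j):
  r[U,U] = 1 (diagonal).
  r[U,V] = -6.3333 / (3.1623 · 2.0616) = -6.3333 / 6.5192 = -0.9715
  r[V,V] = 1 (diagonal).

R is symmetric with unit diagonal. Assembling:

R = [[1, -0.9715],
 [-0.9715, 1]]


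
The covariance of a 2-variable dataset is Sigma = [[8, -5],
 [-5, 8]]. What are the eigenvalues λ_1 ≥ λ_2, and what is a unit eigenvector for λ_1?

Step 1 — characteristic polynomial of 2×2 Sigma:
  det(Sigma - λI) = λ² - trace · λ + det = 0.
  trace = 8 + 8 = 16, det = 8·8 - (-5)² = 39.
Step 2 — discriminant:
  Δ = trace² - 4·det = 256 - 156 = 100.
Step 3 — eigenvalues:
  λ = (trace ± √Δ)/2 = (16 ± 10)/2,
  λ_1 = 13,  λ_2 = 3.

Step 4 — unit eigenvector for λ_1: solve (Sigma - λ_1 I)v = 0. First row:
  (8 - 13)·v_x + (-5)·v_y = 0, i.e. (-5)·v_x + (-5)·v_y = 0,
  so v ∝ (b, λ_1 - a) = (-5, 5); multiply by -1 so the first entry is positive: u = (5, -5).
  ||u|| = √((5)² + (-5)²) = √(50) ≈ 7.0711,
  v_1 = u/||u|| ≈ (0.7071, -0.7071) (||v_1|| = 1).

λ_1 = 13,  λ_2 = 3;  v_1 ≈ (0.7071, -0.7071)


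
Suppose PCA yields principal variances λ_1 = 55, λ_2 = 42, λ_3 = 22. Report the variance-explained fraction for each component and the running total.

Step 1 — total variance = trace(Sigma) = Σ λ_i = 55 + 42 + 22 = 119.

Step 2 — fraction explained by component i = λ_i / Σ λ:
  PC1: 55/119 = 0.4622
  PC2: 42/119 = 0.3529
  PC3: 22/119 = 0.1849

Step 3 — cumulative fraction after k components = (λ_1 + ... + λ_k) / Σ λ:
  k = 1: 55/119 = 0.4622
  k = 2: (55 + 42)/119 = 97/119 = 0.8151
  k = 3: (55 + 42 + 22)/119 = 119/119 = 1

Summary (fraction, with percent):

explained: PC1 0.4622 (46.22%), PC2 0.3529 (35.29%), PC3 0.1849 (18.49%);  cumulative: 0.4622, 0.8151, 1


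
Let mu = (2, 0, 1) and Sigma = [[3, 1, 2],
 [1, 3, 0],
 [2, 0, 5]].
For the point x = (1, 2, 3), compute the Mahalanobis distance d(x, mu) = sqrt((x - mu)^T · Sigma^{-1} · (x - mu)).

Step 1 — centre the observation: (x - mu) = (-1, 2, 2).

Step 2 — invert Sigma (cofactor / det for 3×3, or solve directly):
  Sigma^{-1} = [[0.5357, -0.1786, -0.2143],
 [-0.1786, 0.3929, 0.0714],
 [-0.2143, 0.0714, 0.2857]].

Step 3 — form the quadratic (x - mu)^T · Sigma^{-1} · (x - mu):
  Sigma^{-1} · (x - mu) = (-1.3214, 1.1071, 0.9286).
  (x - mu)^T · [Sigma^{-1} · (x - mu)] = (-1)·(-1.3214) + (2)·(1.1071) + (2)·(0.9286) = 5.3929.

Step 4 — take square root: d = √(5.3929) ≈ 2.3223.

d(x, mu) = √(5.3929) ≈ 2.3223


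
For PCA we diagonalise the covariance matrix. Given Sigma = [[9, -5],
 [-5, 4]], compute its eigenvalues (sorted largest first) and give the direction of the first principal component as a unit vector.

Step 1 — characteristic polynomial of 2×2 Sigma:
  det(Sigma - λI) = λ² - trace · λ + det = 0.
  trace = 9 + 4 = 13, det = 9·4 - (-5)² = 11.
Step 2 — discriminant:
  Δ = trace² - 4·det = 169 - 44 = 125.
Step 3 — eigenvalues:
  λ = (trace ± √Δ)/2 = (13 ± 11.1803)/2,
  λ_1 = 12.0902,  λ_2 = 0.9098.

Step 4 — unit eigenvector for λ_1: solve (Sigma - λ_1 I)v = 0. First row:
  (9 - 12.0902)·v_x + (-5)·v_y = 0, i.e. (-3.0902)·v_x + (-5)·v_y = 0,
  so v ∝ (b, λ_1 - a) = (-5, 3.0902); multiply by -1 so the first entry is positive: u = (5, -3.0902).
  ||u|| = √((5)² + (-3.0902)²) = √(34.5492) ≈ 5.8779,
  v_1 = u/||u|| ≈ (0.8507, -0.5257) (||v_1|| = 1).

λ_1 = 12.0902,  λ_2 = 0.9098;  v_1 ≈ (0.8507, -0.5257)


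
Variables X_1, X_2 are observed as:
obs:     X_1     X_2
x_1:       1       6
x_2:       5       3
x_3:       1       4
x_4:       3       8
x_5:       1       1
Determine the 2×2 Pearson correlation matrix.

Step 1 — column means:
  mean(X_1) = (1 + 5 + 1 + 3 + 1) / 5 = 11/5 = 2.2
  mean(X_2) = (6 + 3 + 4 + 8 + 1) / 5 = 22/5 = 4.4

Step 2 — sample variances and covariances s[i,j] = (1/(n-1)) · Σ_k (x_{k,i} - mean_i) · (x_{k,j} - mean_j), with n-1 = 4:
  s[X_1,X_1] = ((-1.2)·(-1.2) + (2.8)·(2.8) + (-1.2)·(-1.2) + (0.8)·(0.8) + (-1.2)·(-1.2)) / 4 = 12.8/4 = 3.2
  s[X_1,X_2] = ((-1.2)·(1.6) + (2.8)·(-1.4) + (-1.2)·(-0.4) + (0.8)·(3.6) + (-1.2)·(-3.4)) / 4 = 1.6/4 = 0.4
  s[X_2,X_2] = ((1.6)·(1.6) + (-1.4)·(-1.4) + (-0.4)·(-0.4) + (3.6)·(3.6) + (-3.4)·(-3.4)) / 4 = 29.2/4 = 7.3
  Sample standard deviations s_i = √(s[i,i]):
  s(X_1) = √(3.2) = 1.7889
  s(X_2) = √(7.3) = 2.7019

Step 3 — r_{ij} = s_{ij} / (s_i · s_j):
  r[X_1,X_1] = 1 (diagonal).
  r[X_1,X_2] = 0.4 / (1.7889 · 2.7019) = 0.4 / 4.8332 = 0.0828
  r[X_2,X_2] = 1 (diagonal).

R is symmetric with unit diagonal. Assembling:

R = [[1, 0.0828],
 [0.0828, 1]]


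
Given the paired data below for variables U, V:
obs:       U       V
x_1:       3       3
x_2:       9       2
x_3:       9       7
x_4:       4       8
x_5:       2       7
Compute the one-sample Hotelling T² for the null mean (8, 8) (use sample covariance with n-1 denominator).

Step 1 — sample mean vector:
  mean(U) = (3 + 9 + 9 + 4 + 2) / 5 = 27/5 = 5.4
  mean(V) = (3 + 2 + 7 + 8 + 7) / 5 = 27/5 = 5.4
  x̄ = (5.4, 5.4),  deviation x̄ - mu_0 = (5.4, 5.4) - (8, 8) = (-2.6, -2.6).

Step 2 — sample covariance matrix, S[i,j] = (1/(n-1)) · Σ_k (x_{k,i} - mean_i) · (x_{k,j} - mean_j), divisor n-1 = 4:
  S[U,U] = ((-2.4)·(-2.4) + (3.6)·(3.6) + (3.6)·(3.6) + (-1.4)·(-1.4) + (-3.4)·(-3.4)) / 4 = 45.2/4 = 11.3
  S[U,V] = ((-2.4)·(-2.4) + (3.6)·(-3.4) + (3.6)·(1.6) + (-1.4)·(2.6) + (-3.4)·(1.6)) / 4 = -9.8/4 = -2.45
  S[V,V] = ((-2.4)·(-2.4) + (-3.4)·(-3.4) + (1.6)·(1.6) + (2.6)·(2.6) + (1.6)·(1.6)) / 4 = 29.2/4 = 7.3
  S = [[11.3, -2.45],
 [-2.45, 7.3]].

Step 3 — invert S. det(S) = 11.3·7.3 - (-2.45)² = 76.4875.
  S^{-1} = (1/det) · [[d, -b], [-b, a]] = [[0.0954, 0.032],
 [0.032, 0.1477]].

Step 4 — quadratic form (x̄ - mu_0)^T · S^{-1} · (x̄ - mu_0):
  S^{-1} · (x̄ - mu_0) = (-0.3314, -0.4674),
  (x̄ - mu_0)^T · [...] = (-2.6)·(-0.3314) + (-2.6)·(-0.4674) = 2.0769.

Step 5 — scale by n: T² = 5 · 2.0769 = 10.3847.

T² ≈ 10.3847


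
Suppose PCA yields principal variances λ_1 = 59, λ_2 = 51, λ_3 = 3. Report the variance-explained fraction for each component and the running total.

Step 1 — total variance = trace(Sigma) = Σ λ_i = 59 + 51 + 3 = 113.

Step 2 — fraction explained by component i = λ_i / Σ λ:
  PC1: 59/113 = 0.5221
  PC2: 51/113 = 0.4513
  PC3: 3/113 = 0.0265

Step 3 — cumulative fraction after k components = (λ_1 + ... + λ_k) / Σ λ:
  k = 1: 59/113 = 0.5221
  k = 2: (59 + 51)/113 = 110/113 = 0.9735
  k = 3: (59 + 51 + 3)/113 = 113/113 = 1

Summary (fraction, with percent):

explained: PC1 0.5221 (52.21%), PC2 0.4513 (45.13%), PC3 0.0265 (2.65%);  cumulative: 0.5221, 0.9735, 1


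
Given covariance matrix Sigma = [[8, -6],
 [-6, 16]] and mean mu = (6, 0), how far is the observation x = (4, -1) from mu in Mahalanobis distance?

Step 1 — centre the observation: (x - mu) = (-2, -1).

Step 2 — invert Sigma. det(Sigma) = 8·16 - (-6)² = 92.
  Sigma^{-1} = (1/det) · [[d, -b], [-b, a]] = [[0.1739, 0.0652],
 [0.0652, 0.087]].

Step 3 — form the quadratic (x - mu)^T · Sigma^{-1} · (x - mu):
  Sigma^{-1} · (x - mu) = (-0.413, -0.2174).
  (x - mu)^T · [Sigma^{-1} · (x - mu)] = (-2)·(-0.413) + (-1)·(-0.2174) = 1.0435.

Step 4 — take square root: d = √(1.0435) ≈ 1.0215.

d(x, mu) = √(1.0435) ≈ 1.0215


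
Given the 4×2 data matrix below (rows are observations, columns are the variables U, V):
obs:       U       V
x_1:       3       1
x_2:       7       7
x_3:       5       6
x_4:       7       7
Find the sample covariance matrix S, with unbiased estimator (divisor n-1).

Step 1 — column means:
  mean(U) = (3 + 7 + 5 + 7) / 4 = 22/4 = 5.5
  mean(V) = (1 + 7 + 6 + 7) / 4 = 21/4 = 5.25

Step 2 — sample covariance S[i,j] = (1/(n-1)) · Σ_k (x_{k,i} - mean_i) · (x_{k,j} - mean_j), with n-1 = 3.
  S[U,U] = ((-2.5)·(-2.5) + (1.5)·(1.5) + (-0.5)·(-0.5) + (1.5)·(1.5)) / 3 = 11/3 = 3.6667
  S[U,V] = ((-2.5)·(-4.25) + (1.5)·(1.75) + (-0.5)·(0.75) + (1.5)·(1.75)) / 3 = 15.5/3 = 5.1667
  S[V,V] = ((-4.25)·(-4.25) + (1.75)·(1.75) + (0.75)·(0.75) + (1.75)·(1.75)) / 3 = 24.75/3 = 8.25

S is symmetric (S[j,i] = S[i,j]). Assembling:

S = [[3.6667, 5.1667],
 [5.1667, 8.25]]


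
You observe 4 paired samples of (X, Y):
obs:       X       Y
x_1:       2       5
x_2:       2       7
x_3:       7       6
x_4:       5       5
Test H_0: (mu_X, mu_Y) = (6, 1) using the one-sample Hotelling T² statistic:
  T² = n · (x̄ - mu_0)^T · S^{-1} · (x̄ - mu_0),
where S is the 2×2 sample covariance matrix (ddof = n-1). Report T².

Step 1 — sample mean vector:
  mean(X) = (2 + 2 + 7 + 5) / 4 = 16/4 = 4
  mean(Y) = (5 + 7 + 6 + 5) / 4 = 23/4 = 5.75
  x̄ = (4, 5.75),  deviation x̄ - mu_0 = (4, 5.75) - (6, 1) = (-2, 4.75).

Step 2 — sample covariance matrix, S[i,j] = (1/(n-1)) · Σ_k (x_{k,i} - mean_i) · (x_{k,j} - mean_j), divisor n-1 = 3:
  S[X,X] = ((-2)·(-2) + (-2)·(-2) + (3)·(3) + (1)·(1)) / 3 = 18/3 = 6
  S[X,Y] = ((-2)·(-0.75) + (-2)·(1.25) + (3)·(0.25) + (1)·(-0.75)) / 3 = -1/3 = -0.3333
  S[Y,Y] = ((-0.75)·(-0.75) + (1.25)·(1.25) + (0.25)·(0.25) + (-0.75)·(-0.75)) / 3 = 2.75/3 = 0.9167
  S = [[6, -0.3333],
 [-0.3333, 0.9167]].

Step 3 — invert S. det(S) = 6·0.9167 - (-0.3333)² = 5.3889.
  S^{-1} = (1/det) · [[d, -b], [-b, a]] = [[0.1701, 0.0619],
 [0.0619, 1.1134]].

Step 4 — quadratic form (x̄ - mu_0)^T · S^{-1} · (x̄ - mu_0):
  S^{-1} · (x̄ - mu_0) = (-0.0464, 5.1649),
  (x̄ - mu_0)^T · [...] = (-2)·(-0.0464) + (4.75)·(5.1649) = 24.6263.

Step 5 — scale by n: T² = 4 · 24.6263 = 98.5052.

T² ≈ 98.5052


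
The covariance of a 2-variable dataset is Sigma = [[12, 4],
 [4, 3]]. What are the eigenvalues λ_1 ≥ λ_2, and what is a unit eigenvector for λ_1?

Step 1 — characteristic polynomial of 2×2 Sigma:
  det(Sigma - λI) = λ² - trace · λ + det = 0.
  trace = 12 + 3 = 15, det = 12·3 - (4)² = 20.
Step 2 — discriminant:
  Δ = trace² - 4·det = 225 - 80 = 145.
Step 3 — eigenvalues:
  λ = (trace ± √Δ)/2 = (15 ± 12.0416)/2,
  λ_1 = 13.5208,  λ_2 = 1.4792.

Step 4 — unit eigenvector for λ_1: solve (Sigma - λ_1 I)v = 0. First row:
  (12 - 13.5208)·v_x + (4)·v_y = 0, i.e. (-1.5208)·v_x + (4)·v_y = 0,
  so v ∝ (b, λ_1 - a) = (4, 1.5208) = u.
  ||u|| = √((4)² + (1.5208)²) = √(18.3128) ≈ 4.2793,
  v_1 = u/||u|| ≈ (0.9347, 0.3554) (||v_1|| = 1).

λ_1 = 13.5208,  λ_2 = 1.4792;  v_1 ≈ (0.9347, 0.3554)


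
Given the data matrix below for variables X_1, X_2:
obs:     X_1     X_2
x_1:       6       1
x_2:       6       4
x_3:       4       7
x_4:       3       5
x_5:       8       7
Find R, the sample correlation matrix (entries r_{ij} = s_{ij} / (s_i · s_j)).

Step 1 — column means:
  mean(X_1) = (6 + 6 + 4 + 3 + 8) / 5 = 27/5 = 5.4
  mean(X_2) = (1 + 4 + 7 + 5 + 7) / 5 = 24/5 = 4.8

Step 2 — sample variances and covariances s[i,j] = (1/(n-1)) · Σ_k (x_{k,i} - mean_i) · (x_{k,j} - mean_j), with n-1 = 4:
  s[X_1,X_1] = ((0.6)·(0.6) + (0.6)·(0.6) + (-1.4)·(-1.4) + (-2.4)·(-2.4) + (2.6)·(2.6)) / 4 = 15.2/4 = 3.8
  s[X_1,X_2] = ((0.6)·(-3.8) + (0.6)·(-0.8) + (-1.4)·(2.2) + (-2.4)·(0.2) + (2.6)·(2.2)) / 4 = -0.6/4 = -0.15
  s[X_2,X_2] = ((-3.8)·(-3.8) + (-0.8)·(-0.8) + (2.2)·(2.2) + (0.2)·(0.2) + (2.2)·(2.2)) / 4 = 24.8/4 = 6.2
  Sample standard deviations s_i = √(s[i,i]):
  s(X_1) = √(3.8) = 1.9494
  s(X_2) = √(6.2) = 2.49

Step 3 — r_{ij} = s_{ij} / (s_i · s_j):
  r[X_1,X_1] = 1 (diagonal).
  r[X_1,X_2] = -0.15 / (1.9494 · 2.49) = -0.15 / 4.8539 = -0.0309
  r[X_2,X_2] = 1 (diagonal).

R is symmetric with unit diagonal. Assembling:

R = [[1, -0.0309],
 [-0.0309, 1]]


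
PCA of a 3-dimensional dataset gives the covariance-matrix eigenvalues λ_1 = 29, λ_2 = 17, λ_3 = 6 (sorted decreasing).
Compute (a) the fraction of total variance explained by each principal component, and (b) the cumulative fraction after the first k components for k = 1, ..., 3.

Step 1 — total variance = trace(Sigma) = Σ λ_i = 29 + 17 + 6 = 52.

Step 2 — fraction explained by component i = λ_i / Σ λ:
  PC1: 29/52 = 0.5577
  PC2: 17/52 = 0.3269
  PC3: 6/52 = 0.1154

Step 3 — cumulative fraction after k components = (λ_1 + ... + λ_k) / Σ λ:
  k = 1: 29/52 = 0.5577
  k = 2: (29 + 17)/52 = 46/52 = 0.8846
  k = 3: (29 + 17 + 6)/52 = 52/52 = 1

Summary (fraction, with percent):

explained: PC1 0.5577 (55.77%), PC2 0.3269 (32.69%), PC3 0.1154 (11.54%);  cumulative: 0.5577, 0.8846, 1


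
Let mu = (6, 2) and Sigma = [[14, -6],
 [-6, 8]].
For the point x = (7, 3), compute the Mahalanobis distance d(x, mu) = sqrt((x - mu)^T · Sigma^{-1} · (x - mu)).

Step 1 — centre the observation: (x - mu) = (1, 1).

Step 2 — invert Sigma. det(Sigma) = 14·8 - (-6)² = 76.
  Sigma^{-1} = (1/det) · [[d, -b], [-b, a]] = [[0.1053, 0.0789],
 [0.0789, 0.1842]].

Step 3 — form the quadratic (x - mu)^T · Sigma^{-1} · (x - mu):
  Sigma^{-1} · (x - mu) = (0.1842, 0.2632).
  (x - mu)^T · [Sigma^{-1} · (x - mu)] = (1)·(0.1842) + (1)·(0.2632) = 0.4474.

Step 4 — take square root: d = √(0.4474) ≈ 0.6689.

d(x, mu) = √(0.4474) ≈ 0.6689


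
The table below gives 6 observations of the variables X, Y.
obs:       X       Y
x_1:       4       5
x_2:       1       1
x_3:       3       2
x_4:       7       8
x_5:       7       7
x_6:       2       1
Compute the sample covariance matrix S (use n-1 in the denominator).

Step 1 — column means:
  mean(X) = (4 + 1 + 3 + 7 + 7 + 2) / 6 = 24/6 = 4
  mean(Y) = (5 + 1 + 2 + 8 + 7 + 1) / 6 = 24/6 = 4

Step 2 — sample covariance S[i,j] = (1/(n-1)) · Σ_k (x_{k,i} - mean_i) · (x_{k,j} - mean_j), with n-1 = 5.
  S[X,X] = ((0)·(0) + (-3)·(-3) + (-1)·(-1) + (3)·(3) + (3)·(3) + (-2)·(-2)) / 5 = 32/5 = 6.4
  S[X,Y] = ((0)·(1) + (-3)·(-3) + (-1)·(-2) + (3)·(4) + (3)·(3) + (-2)·(-3)) / 5 = 38/5 = 7.6
  S[Y,Y] = ((1)·(1) + (-3)·(-3) + (-2)·(-2) + (4)·(4) + (3)·(3) + (-3)·(-3)) / 5 = 48/5 = 9.6

S is symmetric (S[j,i] = S[i,j]). Assembling:

S = [[6.4, 7.6],
 [7.6, 9.6]]


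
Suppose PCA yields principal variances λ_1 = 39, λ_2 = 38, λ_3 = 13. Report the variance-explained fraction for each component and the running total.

Step 1 — total variance = trace(Sigma) = Σ λ_i = 39 + 38 + 13 = 90.

Step 2 — fraction explained by component i = λ_i / Σ λ:
  PC1: 39/90 = 0.4333
  PC2: 38/90 = 0.4222
  PC3: 13/90 = 0.1444

Step 3 — cumulative fraction after k components = (λ_1 + ... + λ_k) / Σ λ:
  k = 1: 39/90 = 0.4333
  k = 2: (39 + 38)/90 = 77/90 = 0.8556
  k = 3: (39 + 38 + 13)/90 = 90/90 = 1

Summary (fraction, with percent):

explained: PC1 0.4333 (43.33%), PC2 0.4222 (42.22%), PC3 0.1444 (14.44%);  cumulative: 0.4333, 0.8556, 1


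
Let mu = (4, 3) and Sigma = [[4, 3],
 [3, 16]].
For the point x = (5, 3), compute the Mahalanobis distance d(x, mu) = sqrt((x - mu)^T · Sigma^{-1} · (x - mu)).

Step 1 — centre the observation: (x - mu) = (1, 0).

Step 2 — invert Sigma. det(Sigma) = 4·16 - (3)² = 55.
  Sigma^{-1} = (1/det) · [[d, -b], [-b, a]] = [[0.2909, -0.0545],
 [-0.0545, 0.0727]].

Step 3 — form the quadratic (x - mu)^T · Sigma^{-1} · (x - mu):
  Sigma^{-1} · (x - mu) = (0.2909, -0.0545).
  (x - mu)^T · [Sigma^{-1} · (x - mu)] = (1)·(0.2909) + (0)·(-0.0545) = 0.2909.

Step 4 — take square root: d = √(0.2909) ≈ 0.5394.

d(x, mu) = √(0.2909) ≈ 0.5394


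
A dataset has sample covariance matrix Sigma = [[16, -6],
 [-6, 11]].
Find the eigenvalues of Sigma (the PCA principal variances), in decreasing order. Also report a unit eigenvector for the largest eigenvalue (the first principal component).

Step 1 — characteristic polynomial of 2×2 Sigma:
  det(Sigma - λI) = λ² - trace · λ + det = 0.
  trace = 16 + 11 = 27, det = 16·11 - (-6)² = 140.
Step 2 — discriminant:
  Δ = trace² - 4·det = 729 - 560 = 169.
Step 3 — eigenvalues:
  λ = (trace ± √Δ)/2 = (27 ± 13)/2,
  λ_1 = 20,  λ_2 = 7.

Step 4 — unit eigenvector for λ_1: solve (Sigma - λ_1 I)v = 0. First row:
  (16 - 20)·v_x + (-6)·v_y = 0, i.e. (-4)·v_x + (-6)·v_y = 0,
  so v ∝ (b, λ_1 - a) = (-6, 4); multiply by -1 so the first entry is positive: u = (6, -4).
  ||u|| = √((6)² + (-4)²) = √(52) ≈ 7.2111,
  v_1 = u/||u|| ≈ (0.8321, -0.5547) (||v_1|| = 1).

λ_1 = 20,  λ_2 = 7;  v_1 ≈ (0.8321, -0.5547)


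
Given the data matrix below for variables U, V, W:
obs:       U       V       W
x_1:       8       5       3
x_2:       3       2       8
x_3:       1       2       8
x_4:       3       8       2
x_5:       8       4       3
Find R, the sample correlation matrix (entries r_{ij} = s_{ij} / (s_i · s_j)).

Step 1 — column means:
  mean(U) = (8 + 3 + 1 + 3 + 8) / 5 = 23/5 = 4.6
  mean(V) = (5 + 2 + 2 + 8 + 4) / 5 = 21/5 = 4.2
  mean(W) = (3 + 8 + 8 + 2 + 3) / 5 = 24/5 = 4.8

Step 2 — sample variances and covariances s[i,j] = (1/(n-1)) · Σ_k (x_{k,i} - mean_i) · (x_{k,j} - mean_j), with n-1 = 4:
  s[U,U] = ((3.4)·(3.4) + (-1.6)·(-1.6) + (-3.6)·(-3.6) + (-1.6)·(-1.6) + (3.4)·(3.4)) / 4 = 41.2/4 = 10.3
  s[U,V] = ((3.4)·(0.8) + (-1.6)·(-2.2) + (-3.6)·(-2.2) + (-1.6)·(3.8) + (3.4)·(-0.2)) / 4 = 7.4/4 = 1.85
  s[U,W] = ((3.4)·(-1.8) + (-1.6)·(3.2) + (-3.6)·(3.2) + (-1.6)·(-2.8) + (3.4)·(-1.8)) / 4 = -24.4/4 = -6.1
  s[V,V] = ((0.8)·(0.8) + (-2.2)·(-2.2) + (-2.2)·(-2.2) + (3.8)·(3.8) + (-0.2)·(-0.2)) / 4 = 24.8/4 = 6.2
  s[V,W] = ((0.8)·(-1.8) + (-2.2)·(3.2) + (-2.2)·(3.2) + (3.8)·(-2.8) + (-0.2)·(-1.8)) / 4 = -25.8/4 = -6.45
  s[W,W] = ((-1.8)·(-1.8) + (3.2)·(3.2) + (3.2)·(3.2) + (-2.8)·(-2.8) + (-1.8)·(-1.8)) / 4 = 34.8/4 = 8.7
  Sample standard deviations s_i = √(s[i,i]):
  s(U) = √(10.3) = 3.2094
  s(V) = √(6.2) = 2.49
  s(W) = √(8.7) = 2.9496

Step 3 — r_{ij} = s_{ij} / (s_i · s_j):
  r[U,U] = 1 (diagonal).
  r[U,V] = 1.85 / (3.2094 · 2.49) = 1.85 / 7.9912 = 0.2315
  r[U,W] = -6.1 / (3.2094 · 2.9496) = -6.1 / 9.4663 = -0.6444
  r[V,V] = 1 (diagonal).
  r[V,W] = -6.45 / (2.49 · 2.9496) = -6.45 / 7.3444 = -0.8782
  r[W,W] = 1 (diagonal).

R is symmetric with unit diagonal. Assembling:

R = [[1, 0.2315, -0.6444],
 [0.2315, 1, -0.8782],
 [-0.6444, -0.8782, 1]]


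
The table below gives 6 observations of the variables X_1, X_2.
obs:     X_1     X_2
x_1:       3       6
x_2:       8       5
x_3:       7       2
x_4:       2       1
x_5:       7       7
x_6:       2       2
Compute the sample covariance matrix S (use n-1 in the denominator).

Step 1 — column means:
  mean(X_1) = (3 + 8 + 7 + 2 + 7 + 2) / 6 = 29/6 = 4.8333
  mean(X_2) = (6 + 5 + 2 + 1 + 7 + 2) / 6 = 23/6 = 3.8333

Step 2 — sample covariance S[i,j] = (1/(n-1)) · Σ_k (x_{k,i} - mean_i) · (x_{k,j} - mean_j), with n-1 = 5.
  S[X_1,X_1] = ((-1.8333)·(-1.8333) + (3.1667)·(3.1667) + (2.1667)·(2.1667) + (-2.8333)·(-2.8333) + (2.1667)·(2.1667) + (-2.8333)·(-2.8333)) / 5 = 38.8333/5 = 7.7667
  S[X_1,X_2] = ((-1.8333)·(2.1667) + (3.1667)·(1.1667) + (2.1667)·(-1.8333) + (-2.8333)·(-2.8333) + (2.1667)·(3.1667) + (-2.8333)·(-1.8333)) / 5 = 15.8333/5 = 3.1667
  S[X_2,X_2] = ((2.1667)·(2.1667) + (1.1667)·(1.1667) + (-1.8333)·(-1.8333) + (-2.8333)·(-2.8333) + (3.1667)·(3.1667) + (-1.8333)·(-1.8333)) / 5 = 30.8333/5 = 6.1667

S is symmetric (S[j,i] = S[i,j]). Assembling:

S = [[7.7667, 3.1667],
 [3.1667, 6.1667]]


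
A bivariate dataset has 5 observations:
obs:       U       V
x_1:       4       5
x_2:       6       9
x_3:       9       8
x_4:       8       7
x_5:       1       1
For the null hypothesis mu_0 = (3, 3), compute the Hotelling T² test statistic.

Step 1 — sample mean vector:
  mean(U) = (4 + 6 + 9 + 8 + 1) / 5 = 28/5 = 5.6
  mean(V) = (5 + 9 + 8 + 7 + 1) / 5 = 30/5 = 6
  x̄ = (5.6, 6),  deviation x̄ - mu_0 = (5.6, 6) - (3, 3) = (2.6, 3).

Step 2 — sample covariance matrix, S[i,j] = (1/(n-1)) · Σ_k (x_{k,i} - mean_i) · (x_{k,j} - mean_j), divisor n-1 = 4:
  S[U,U] = ((-1.6)·(-1.6) + (0.4)·(0.4) + (3.4)·(3.4) + (2.4)·(2.4) + (-4.6)·(-4.6)) / 4 = 41.2/4 = 10.3
  S[U,V] = ((-1.6)·(-1) + (0.4)·(3) + (3.4)·(2) + (2.4)·(1) + (-4.6)·(-5)) / 4 = 35/4 = 8.75
  S[V,V] = ((-1)·(-1) + (3)·(3) + (2)·(2) + (1)·(1) + (-5)·(-5)) / 4 = 40/4 = 10
  S = [[10.3, 8.75],
 [8.75, 10]].

Step 3 — invert S. det(S) = 10.3·10 - (8.75)² = 26.4375.
  S^{-1} = (1/det) · [[d, -b], [-b, a]] = [[0.3783, -0.331],
 [-0.331, 0.3896]].

Step 4 — quadratic form (x̄ - mu_0)^T · S^{-1} · (x̄ - mu_0):
  S^{-1} · (x̄ - mu_0) = (-0.0095, 0.3083),
  (x̄ - mu_0)^T · [...] = (2.6)·(-0.0095) + (3)·(0.3083) = 0.9002.

Step 5 — scale by n: T² = 5 · 0.9002 = 4.5012.

T² ≈ 4.5012


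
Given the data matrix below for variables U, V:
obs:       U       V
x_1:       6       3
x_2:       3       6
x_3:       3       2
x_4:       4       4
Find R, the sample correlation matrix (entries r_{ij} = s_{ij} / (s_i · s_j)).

Step 1 — column means:
  mean(U) = (6 + 3 + 3 + 4) / 4 = 16/4 = 4
  mean(V) = (3 + 6 + 2 + 4) / 4 = 15/4 = 3.75

Step 2 — sample variances and covariances s[i,j] = (1/(n-1)) · Σ_k (x_{k,i} - mean_i) · (x_{k,j} - mean_j), with n-1 = 3:
  s[U,U] = ((2)·(2) + (-1)·(-1) + (-1)·(-1) + (0)·(0)) / 3 = 6/3 = 2
  s[U,V] = ((2)·(-0.75) + (-1)·(2.25) + (-1)·(-1.75) + (0)·(0.25)) / 3 = -2/3 = -0.6667
  s[V,V] = ((-0.75)·(-0.75) + (2.25)·(2.25) + (-1.75)·(-1.75) + (0.25)·(0.25)) / 3 = 8.75/3 = 2.9167
  Sample standard deviations s_i = √(s[i,i]):
  s(U) = √(2) = 1.4142
  s(V) = √(2.9167) = 1.7078

Step 3 — r_{ij} = s_{ij} / (s_i · s_j):
  r[U,U] = 1 (diagonal).
  r[U,V] = -0.6667 / (1.4142 · 1.7078) = -0.6667 / 2.4152 = -0.276
  r[V,V] = 1 (diagonal).

R is symmetric with unit diagonal. Assembling:

R = [[1, -0.276],
 [-0.276, 1]]


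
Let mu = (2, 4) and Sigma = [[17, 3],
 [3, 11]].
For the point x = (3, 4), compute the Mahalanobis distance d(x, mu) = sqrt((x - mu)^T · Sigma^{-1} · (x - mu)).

Step 1 — centre the observation: (x - mu) = (1, 0).

Step 2 — invert Sigma. det(Sigma) = 17·11 - (3)² = 178.
  Sigma^{-1} = (1/det) · [[d, -b], [-b, a]] = [[0.0618, -0.0169],
 [-0.0169, 0.0955]].

Step 3 — form the quadratic (x - mu)^T · Sigma^{-1} · (x - mu):
  Sigma^{-1} · (x - mu) = (0.0618, -0.0169).
  (x - mu)^T · [Sigma^{-1} · (x - mu)] = (1)·(0.0618) + (0)·(-0.0169) = 0.0618.

Step 4 — take square root: d = √(0.0618) ≈ 0.2486.

d(x, mu) = √(0.0618) ≈ 0.2486


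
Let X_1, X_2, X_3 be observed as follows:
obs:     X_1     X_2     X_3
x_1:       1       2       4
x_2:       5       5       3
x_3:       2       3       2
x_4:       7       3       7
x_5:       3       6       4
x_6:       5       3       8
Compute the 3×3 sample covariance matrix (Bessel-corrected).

Step 1 — column means:
  mean(X_1) = (1 + 5 + 2 + 7 + 3 + 5) / 6 = 23/6 = 3.8333
  mean(X_2) = (2 + 5 + 3 + 3 + 6 + 3) / 6 = 22/6 = 3.6667
  mean(X_3) = (4 + 3 + 2 + 7 + 4 + 8) / 6 = 28/6 = 4.6667

Step 2 — sample covariance S[i,j] = (1/(n-1)) · Σ_k (x_{k,i} - mean_i) · (x_{k,j} - mean_j), with n-1 = 5.
  S[X_1,X_1] = ((-2.8333)·(-2.8333) + (1.1667)·(1.1667) + (-1.8333)·(-1.8333) + (3.1667)·(3.1667) + (-0.8333)·(-0.8333) + (1.1667)·(1.1667)) / 5 = 24.8333/5 = 4.9667
  S[X_1,X_2] = ((-2.8333)·(-1.6667) + (1.1667)·(1.3333) + (-1.8333)·(-0.6667) + (3.1667)·(-0.6667) + (-0.8333)·(2.3333) + (1.1667)·(-0.6667)) / 5 = 2.6667/5 = 0.5333
  S[X_1,X_3] = ((-2.8333)·(-0.6667) + (1.1667)·(-1.6667) + (-1.8333)·(-2.6667) + (3.1667)·(2.3333) + (-0.8333)·(-0.6667) + (1.1667)·(3.3333)) / 5 = 16.6667/5 = 3.3333
  S[X_2,X_2] = ((-1.6667)·(-1.6667) + (1.3333)·(1.3333) + (-0.6667)·(-0.6667) + (-0.6667)·(-0.6667) + (2.3333)·(2.3333) + (-0.6667)·(-0.6667)) / 5 = 11.3333/5 = 2.2667
  S[X_2,X_3] = ((-1.6667)·(-0.6667) + (1.3333)·(-1.6667) + (-0.6667)·(-2.6667) + (-0.6667)·(2.3333) + (2.3333)·(-0.6667) + (-0.6667)·(3.3333)) / 5 = -4.6667/5 = -0.9333
  S[X_3,X_3] = ((-0.6667)·(-0.6667) + (-1.6667)·(-1.6667) + (-2.6667)·(-2.6667) + (2.3333)·(2.3333) + (-0.6667)·(-0.6667) + (3.3333)·(3.3333)) / 5 = 27.3333/5 = 5.4667

S is symmetric (S[j,i] = S[i,j]). Assembling:

S = [[4.9667, 0.5333, 3.3333],
 [0.5333, 2.2667, -0.9333],
 [3.3333, -0.9333, 5.4667]]


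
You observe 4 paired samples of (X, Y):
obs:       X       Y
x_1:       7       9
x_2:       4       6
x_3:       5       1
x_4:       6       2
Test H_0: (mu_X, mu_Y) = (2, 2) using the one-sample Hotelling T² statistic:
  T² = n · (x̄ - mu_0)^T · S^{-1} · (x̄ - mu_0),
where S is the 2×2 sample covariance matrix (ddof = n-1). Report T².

Step 1 — sample mean vector:
  mean(X) = (7 + 4 + 5 + 6) / 4 = 22/4 = 5.5
  mean(Y) = (9 + 6 + 1 + 2) / 4 = 18/4 = 4.5
  x̄ = (5.5, 4.5),  deviation x̄ - mu_0 = (5.5, 4.5) - (2, 2) = (3.5, 2.5).

Step 2 — sample covariance matrix, S[i,j] = (1/(n-1)) · Σ_k (x_{k,i} - mean_i) · (x_{k,j} - mean_j), divisor n-1 = 3:
  S[X,X] = ((1.5)·(1.5) + (-1.5)·(-1.5) + (-0.5)·(-0.5) + (0.5)·(0.5)) / 3 = 5/3 = 1.6667
  S[X,Y] = ((1.5)·(4.5) + (-1.5)·(1.5) + (-0.5)·(-3.5) + (0.5)·(-2.5)) / 3 = 5/3 = 1.6667
  S[Y,Y] = ((4.5)·(4.5) + (1.5)·(1.5) + (-3.5)·(-3.5) + (-2.5)·(-2.5)) / 3 = 41/3 = 13.6667
  S = [[1.6667, 1.6667],
 [1.6667, 13.6667]].

Step 3 — invert S. det(S) = 1.6667·13.6667 - (1.6667)² = 20.
  S^{-1} = (1/det) · [[d, -b], [-b, a]] = [[0.6833, -0.0833],
 [-0.0833, 0.0833]].

Step 4 — quadratic form (x̄ - mu_0)^T · S^{-1} · (x̄ - mu_0):
  S^{-1} · (x̄ - mu_0) = (2.1833, -0.0833),
  (x̄ - mu_0)^T · [...] = (3.5)·(2.1833) + (2.5)·(-0.0833) = 7.4333.

Step 5 — scale by n: T² = 4 · 7.4333 = 29.7333.

T² ≈ 29.7333
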